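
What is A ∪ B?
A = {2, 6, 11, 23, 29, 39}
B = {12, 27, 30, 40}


Set A = {2, 6, 11, 23, 29, 39}
Set B = {12, 27, 30, 40}
A ∪ B includes all elements in either set.
Elements from A: {2, 6, 11, 23, 29, 39}
Elements from B not already included: {12, 27, 30, 40}
A ∪ B = {2, 6, 11, 12, 23, 27, 29, 30, 39, 40}

{2, 6, 11, 12, 23, 27, 29, 30, 39, 40}


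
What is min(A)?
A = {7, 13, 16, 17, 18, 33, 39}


Set A = {7, 13, 16, 17, 18, 33, 39}
Elements in ascending order: 7, 13, 16, 17, 18, 33, 39
The smallest element is 7.

7


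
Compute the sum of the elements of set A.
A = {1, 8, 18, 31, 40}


Set A = {1, 8, 18, 31, 40}
Sum = 1 + 8 + 18 + 31 + 40 = 98

98


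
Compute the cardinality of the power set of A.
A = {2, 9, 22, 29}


Set A = {2, 9, 22, 29}
|A| = 4
The power set P(A) contains all subsets of A.
|P(A)| = 2^|A| = 2^4 = 16

16


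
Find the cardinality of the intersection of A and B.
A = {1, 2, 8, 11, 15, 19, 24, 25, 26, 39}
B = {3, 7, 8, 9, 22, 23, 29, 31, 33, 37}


Set A = {1, 2, 8, 11, 15, 19, 24, 25, 26, 39}
Set B = {3, 7, 8, 9, 22, 23, 29, 31, 33, 37}
A ∩ B = {8}
|A ∩ B| = 1

1


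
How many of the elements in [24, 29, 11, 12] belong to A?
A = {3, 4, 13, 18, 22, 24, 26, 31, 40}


Set A = {3, 4, 13, 18, 22, 24, 26, 31, 40}
Candidates: [24, 29, 11, 12]
Check each candidate:
24 ∈ A, 29 ∉ A, 11 ∉ A, 12 ∉ A
Count of candidates in A: 1

1


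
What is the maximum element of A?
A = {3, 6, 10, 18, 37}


Set A = {3, 6, 10, 18, 37}
Elements in ascending order: 3, 6, 10, 18, 37
The largest element is 37.

37


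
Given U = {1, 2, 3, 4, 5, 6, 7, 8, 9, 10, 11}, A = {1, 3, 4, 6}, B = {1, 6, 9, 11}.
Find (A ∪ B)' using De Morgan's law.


U = {1, 2, 3, 4, 5, 6, 7, 8, 9, 10, 11}
A = {1, 3, 4, 6}, B = {1, 6, 9, 11}
A ∪ B = {1, 3, 4, 6, 9, 11}
(A ∪ B)' = U \ (A ∪ B) = {2, 5, 7, 8, 10}
Verification via A' ∩ B': A' = {2, 5, 7, 8, 9, 10, 11}, B' = {2, 3, 4, 5, 7, 8, 10}
A' ∩ B' = {2, 5, 7, 8, 10} ✓

{2, 5, 7, 8, 10}


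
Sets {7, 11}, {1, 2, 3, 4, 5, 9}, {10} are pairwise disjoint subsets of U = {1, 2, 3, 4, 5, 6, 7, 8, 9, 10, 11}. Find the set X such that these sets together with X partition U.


U = {1, 2, 3, 4, 5, 6, 7, 8, 9, 10, 11}
Shown blocks: {7, 11}, {1, 2, 3, 4, 5, 9}, {10}
A partition's blocks are pairwise disjoint and cover U, so the missing block = U \ (union of shown blocks).
Union of shown blocks: {1, 2, 3, 4, 5, 7, 9, 10, 11}
Missing block = U \ (union) = {6, 8}

{6, 8}


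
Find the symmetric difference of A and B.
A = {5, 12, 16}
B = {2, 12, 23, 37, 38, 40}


Set A = {5, 12, 16}
Set B = {2, 12, 23, 37, 38, 40}
A △ B = (A \ B) ∪ (B \ A)
Elements in A but not B: {5, 16}
Elements in B but not A: {2, 23, 37, 38, 40}
A △ B = {2, 5, 16, 23, 37, 38, 40}

{2, 5, 16, 23, 37, 38, 40}


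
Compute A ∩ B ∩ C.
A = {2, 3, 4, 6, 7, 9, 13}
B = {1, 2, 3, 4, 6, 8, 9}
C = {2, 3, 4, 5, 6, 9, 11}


Set A = {2, 3, 4, 6, 7, 9, 13}
Set B = {1, 2, 3, 4, 6, 8, 9}
Set C = {2, 3, 4, 5, 6, 9, 11}
First, A ∩ B = {2, 3, 4, 6, 9}
Then, (A ∩ B) ∩ C = {2, 3, 4, 6, 9}

{2, 3, 4, 6, 9}


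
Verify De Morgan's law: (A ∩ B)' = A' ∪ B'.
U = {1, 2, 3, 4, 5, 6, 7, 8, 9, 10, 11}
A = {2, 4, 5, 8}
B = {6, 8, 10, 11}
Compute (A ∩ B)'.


U = {1, 2, 3, 4, 5, 6, 7, 8, 9, 10, 11}
A = {2, 4, 5, 8}, B = {6, 8, 10, 11}
A ∩ B = {8}
(A ∩ B)' = U \ (A ∩ B) = {1, 2, 3, 4, 5, 6, 7, 9, 10, 11}
Verification via A' ∪ B': A' = {1, 3, 6, 7, 9, 10, 11}, B' = {1, 2, 3, 4, 5, 7, 9}
A' ∪ B' = {1, 2, 3, 4, 5, 6, 7, 9, 10, 11} ✓

{1, 2, 3, 4, 5, 6, 7, 9, 10, 11}


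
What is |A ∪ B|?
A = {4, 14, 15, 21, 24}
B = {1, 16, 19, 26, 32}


Set A = {4, 14, 15, 21, 24}, |A| = 5
Set B = {1, 16, 19, 26, 32}, |B| = 5
A ∩ B = {}, |A ∩ B| = 0
|A ∪ B| = |A| + |B| - |A ∩ B| = 5 + 5 - 0 = 10

10


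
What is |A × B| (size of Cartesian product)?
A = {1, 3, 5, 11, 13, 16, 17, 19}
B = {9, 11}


Set A = {1, 3, 5, 11, 13, 16, 17, 19} has 8 elements.
Set B = {9, 11} has 2 elements.
|A × B| = |A| × |B| = 8 × 2 = 16

16


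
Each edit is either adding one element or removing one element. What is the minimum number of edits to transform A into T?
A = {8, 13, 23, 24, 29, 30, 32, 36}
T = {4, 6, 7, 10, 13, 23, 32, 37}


Set A = {8, 13, 23, 24, 29, 30, 32, 36}
Set T = {4, 6, 7, 10, 13, 23, 32, 37}
Elements to remove from A (in A, not in T): {8, 24, 29, 30, 36} → 5 removals
Elements to add to A (in T, not in A): {4, 6, 7, 10, 37} → 5 additions
Total edits = 5 + 5 = 10

10


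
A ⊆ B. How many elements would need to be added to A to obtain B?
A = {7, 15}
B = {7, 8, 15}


Set A = {7, 15}, |A| = 2
Set B = {7, 8, 15}, |B| = 3
Since A ⊆ B: B \ A = {8}
|B| - |A| = 3 - 2 = 1

1


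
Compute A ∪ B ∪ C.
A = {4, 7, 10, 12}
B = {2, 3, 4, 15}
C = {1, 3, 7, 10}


Set A = {4, 7, 10, 12}
Set B = {2, 3, 4, 15}
Set C = {1, 3, 7, 10}
First, A ∪ B = {2, 3, 4, 7, 10, 12, 15}
Then, (A ∪ B) ∪ C = {1, 2, 3, 4, 7, 10, 12, 15}

{1, 2, 3, 4, 7, 10, 12, 15}


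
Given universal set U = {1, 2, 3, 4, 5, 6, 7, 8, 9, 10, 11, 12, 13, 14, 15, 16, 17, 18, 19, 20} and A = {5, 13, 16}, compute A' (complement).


Universal set U = {1, 2, 3, 4, 5, 6, 7, 8, 9, 10, 11, 12, 13, 14, 15, 16, 17, 18, 19, 20}
Set A = {5, 13, 16}
A' = U \ A = elements in U but not in A
Checking each element of U:
1 (not in A, include), 2 (not in A, include), 3 (not in A, include), 4 (not in A, include), 5 (in A, exclude), 6 (not in A, include), 7 (not in A, include), 8 (not in A, include), 9 (not in A, include), 10 (not in A, include), 11 (not in A, include), 12 (not in A, include), 13 (in A, exclude), 14 (not in A, include), 15 (not in A, include), 16 (in A, exclude), 17 (not in A, include), 18 (not in A, include), 19 (not in A, include), 20 (not in A, include)
A' = {1, 2, 3, 4, 6, 7, 8, 9, 10, 11, 12, 14, 15, 17, 18, 19, 20}

{1, 2, 3, 4, 6, 7, 8, 9, 10, 11, 12, 14, 15, 17, 18, 19, 20}


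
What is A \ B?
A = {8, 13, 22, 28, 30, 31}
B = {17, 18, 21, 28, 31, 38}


Set A = {8, 13, 22, 28, 30, 31}
Set B = {17, 18, 21, 28, 31, 38}
A \ B includes elements in A that are not in B.
Check each element of A:
8 (not in B, keep), 13 (not in B, keep), 22 (not in B, keep), 28 (in B, remove), 30 (not in B, keep), 31 (in B, remove)
A \ B = {8, 13, 22, 30}

{8, 13, 22, 30}


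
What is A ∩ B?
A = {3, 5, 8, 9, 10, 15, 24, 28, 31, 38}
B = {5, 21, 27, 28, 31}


Set A = {3, 5, 8, 9, 10, 15, 24, 28, 31, 38}
Set B = {5, 21, 27, 28, 31}
A ∩ B includes only elements in both sets.
Check each element of A against B:
3 ✗, 5 ✓, 8 ✗, 9 ✗, 10 ✗, 15 ✗, 24 ✗, 28 ✓, 31 ✓, 38 ✗
A ∩ B = {5, 28, 31}

{5, 28, 31}


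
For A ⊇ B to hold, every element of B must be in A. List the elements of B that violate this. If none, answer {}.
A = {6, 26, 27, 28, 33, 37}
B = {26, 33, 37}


Set A = {6, 26, 27, 28, 33, 37}
Set B = {26, 33, 37}
Check each element of B against A:
26 ∈ A, 33 ∈ A, 37 ∈ A
Elements of B not in A: {}

{}


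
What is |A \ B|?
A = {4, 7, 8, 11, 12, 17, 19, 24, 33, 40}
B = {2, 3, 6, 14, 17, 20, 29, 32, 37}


Set A = {4, 7, 8, 11, 12, 17, 19, 24, 33, 40}
Set B = {2, 3, 6, 14, 17, 20, 29, 32, 37}
A \ B = {4, 7, 8, 11, 12, 19, 24, 33, 40}
|A \ B| = 9

9


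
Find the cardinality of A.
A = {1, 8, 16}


Set A = {1, 8, 16}
Listing elements: 1, 8, 16
Counting: 3 elements
|A| = 3

3


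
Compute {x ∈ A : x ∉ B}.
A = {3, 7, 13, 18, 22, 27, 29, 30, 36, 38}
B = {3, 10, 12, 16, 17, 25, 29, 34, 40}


Set A = {3, 7, 13, 18, 22, 27, 29, 30, 36, 38}
Set B = {3, 10, 12, 16, 17, 25, 29, 34, 40}
Check each element of A against B:
3 ∈ B, 7 ∉ B (include), 13 ∉ B (include), 18 ∉ B (include), 22 ∉ B (include), 27 ∉ B (include), 29 ∈ B, 30 ∉ B (include), 36 ∉ B (include), 38 ∉ B (include)
Elements of A not in B: {7, 13, 18, 22, 27, 30, 36, 38}

{7, 13, 18, 22, 27, 30, 36, 38}


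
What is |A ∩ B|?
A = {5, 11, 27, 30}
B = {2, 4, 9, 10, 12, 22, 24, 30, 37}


Set A = {5, 11, 27, 30}
Set B = {2, 4, 9, 10, 12, 22, 24, 30, 37}
A ∩ B = {30}
|A ∩ B| = 1

1


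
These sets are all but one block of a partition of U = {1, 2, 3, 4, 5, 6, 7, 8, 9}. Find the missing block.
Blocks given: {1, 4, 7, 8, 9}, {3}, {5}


U = {1, 2, 3, 4, 5, 6, 7, 8, 9}
Shown blocks: {1, 4, 7, 8, 9}, {3}, {5}
A partition's blocks are pairwise disjoint and cover U, so the missing block = U \ (union of shown blocks).
Union of shown blocks: {1, 3, 4, 5, 7, 8, 9}
Missing block = U \ (union) = {2, 6}

{2, 6}


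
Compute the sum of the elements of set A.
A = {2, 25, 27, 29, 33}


Set A = {2, 25, 27, 29, 33}
Sum = 2 + 25 + 27 + 29 + 33 = 116

116


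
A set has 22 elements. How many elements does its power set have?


The set has 22 elements.
The power set contains all possible subsets.
|P(A)| = 2^|A| = 2^22 = 4194304

4194304


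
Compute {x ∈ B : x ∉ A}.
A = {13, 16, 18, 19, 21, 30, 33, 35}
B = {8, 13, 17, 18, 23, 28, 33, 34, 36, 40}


Set A = {13, 16, 18, 19, 21, 30, 33, 35}
Set B = {8, 13, 17, 18, 23, 28, 33, 34, 36, 40}
Check each element of B against A:
8 ∉ A (include), 13 ∈ A, 17 ∉ A (include), 18 ∈ A, 23 ∉ A (include), 28 ∉ A (include), 33 ∈ A, 34 ∉ A (include), 36 ∉ A (include), 40 ∉ A (include)
Elements of B not in A: {8, 17, 23, 28, 34, 36, 40}

{8, 17, 23, 28, 34, 36, 40}


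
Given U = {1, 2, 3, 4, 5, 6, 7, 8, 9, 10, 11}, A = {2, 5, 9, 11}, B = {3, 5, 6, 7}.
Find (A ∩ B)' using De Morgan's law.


U = {1, 2, 3, 4, 5, 6, 7, 8, 9, 10, 11}
A = {2, 5, 9, 11}, B = {3, 5, 6, 7}
A ∩ B = {5}
(A ∩ B)' = U \ (A ∩ B) = {1, 2, 3, 4, 6, 7, 8, 9, 10, 11}
Verification via A' ∪ B': A' = {1, 3, 4, 6, 7, 8, 10}, B' = {1, 2, 4, 8, 9, 10, 11}
A' ∪ B' = {1, 2, 3, 4, 6, 7, 8, 9, 10, 11} ✓

{1, 2, 3, 4, 6, 7, 8, 9, 10, 11}


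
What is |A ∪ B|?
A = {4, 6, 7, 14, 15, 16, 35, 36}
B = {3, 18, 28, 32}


Set A = {4, 6, 7, 14, 15, 16, 35, 36}, |A| = 8
Set B = {3, 18, 28, 32}, |B| = 4
A ∩ B = {}, |A ∩ B| = 0
|A ∪ B| = |A| + |B| - |A ∩ B| = 8 + 4 - 0 = 12

12


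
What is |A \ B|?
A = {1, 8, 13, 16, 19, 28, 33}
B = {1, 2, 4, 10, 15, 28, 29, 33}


Set A = {1, 8, 13, 16, 19, 28, 33}
Set B = {1, 2, 4, 10, 15, 28, 29, 33}
A \ B = {8, 13, 16, 19}
|A \ B| = 4

4


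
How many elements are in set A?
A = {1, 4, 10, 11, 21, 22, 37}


Set A = {1, 4, 10, 11, 21, 22, 37}
Listing elements: 1, 4, 10, 11, 21, 22, 37
Counting: 7 elements
|A| = 7

7


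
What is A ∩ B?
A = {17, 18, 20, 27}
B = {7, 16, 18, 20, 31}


Set A = {17, 18, 20, 27}
Set B = {7, 16, 18, 20, 31}
A ∩ B includes only elements in both sets.
Check each element of A against B:
17 ✗, 18 ✓, 20 ✓, 27 ✗
A ∩ B = {18, 20}

{18, 20}


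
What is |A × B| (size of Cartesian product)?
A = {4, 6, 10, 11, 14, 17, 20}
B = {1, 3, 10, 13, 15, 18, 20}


Set A = {4, 6, 10, 11, 14, 17, 20} has 7 elements.
Set B = {1, 3, 10, 13, 15, 18, 20} has 7 elements.
|A × B| = |A| × |B| = 7 × 7 = 49

49


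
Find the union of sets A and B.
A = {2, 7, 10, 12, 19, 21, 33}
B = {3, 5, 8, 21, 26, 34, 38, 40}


Set A = {2, 7, 10, 12, 19, 21, 33}
Set B = {3, 5, 8, 21, 26, 34, 38, 40}
A ∪ B includes all elements in either set.
Elements from A: {2, 7, 10, 12, 19, 21, 33}
Elements from B not already included: {3, 5, 8, 26, 34, 38, 40}
A ∪ B = {2, 3, 5, 7, 8, 10, 12, 19, 21, 26, 33, 34, 38, 40}

{2, 3, 5, 7, 8, 10, 12, 19, 21, 26, 33, 34, 38, 40}


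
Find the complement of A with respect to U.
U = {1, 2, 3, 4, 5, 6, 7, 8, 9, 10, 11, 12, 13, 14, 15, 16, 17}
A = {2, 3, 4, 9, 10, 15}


Universal set U = {1, 2, 3, 4, 5, 6, 7, 8, 9, 10, 11, 12, 13, 14, 15, 16, 17}
Set A = {2, 3, 4, 9, 10, 15}
A' = U \ A = elements in U but not in A
Checking each element of U:
1 (not in A, include), 2 (in A, exclude), 3 (in A, exclude), 4 (in A, exclude), 5 (not in A, include), 6 (not in A, include), 7 (not in A, include), 8 (not in A, include), 9 (in A, exclude), 10 (in A, exclude), 11 (not in A, include), 12 (not in A, include), 13 (not in A, include), 14 (not in A, include), 15 (in A, exclude), 16 (not in A, include), 17 (not in A, include)
A' = {1, 5, 6, 7, 8, 11, 12, 13, 14, 16, 17}

{1, 5, 6, 7, 8, 11, 12, 13, 14, 16, 17}


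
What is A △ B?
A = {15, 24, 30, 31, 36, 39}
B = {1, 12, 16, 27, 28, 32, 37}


Set A = {15, 24, 30, 31, 36, 39}
Set B = {1, 12, 16, 27, 28, 32, 37}
A △ B = (A \ B) ∪ (B \ A)
Elements in A but not B: {15, 24, 30, 31, 36, 39}
Elements in B but not A: {1, 12, 16, 27, 28, 32, 37}
A △ B = {1, 12, 15, 16, 24, 27, 28, 30, 31, 32, 36, 37, 39}

{1, 12, 15, 16, 24, 27, 28, 30, 31, 32, 36, 37, 39}


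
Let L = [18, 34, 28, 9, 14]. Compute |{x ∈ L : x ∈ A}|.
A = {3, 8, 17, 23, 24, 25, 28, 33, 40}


Set A = {3, 8, 17, 23, 24, 25, 28, 33, 40}
Candidates: [18, 34, 28, 9, 14]
Check each candidate:
18 ∉ A, 34 ∉ A, 28 ∈ A, 9 ∉ A, 14 ∉ A
Count of candidates in A: 1

1


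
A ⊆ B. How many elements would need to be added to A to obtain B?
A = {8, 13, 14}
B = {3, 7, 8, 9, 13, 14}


Set A = {8, 13, 14}, |A| = 3
Set B = {3, 7, 8, 9, 13, 14}, |B| = 6
Since A ⊆ B: B \ A = {3, 7, 9}
|B| - |A| = 6 - 3 = 3

3


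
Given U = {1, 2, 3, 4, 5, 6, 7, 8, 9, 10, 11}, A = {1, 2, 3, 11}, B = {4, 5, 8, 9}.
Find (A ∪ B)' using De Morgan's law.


U = {1, 2, 3, 4, 5, 6, 7, 8, 9, 10, 11}
A = {1, 2, 3, 11}, B = {4, 5, 8, 9}
A ∪ B = {1, 2, 3, 4, 5, 8, 9, 11}
(A ∪ B)' = U \ (A ∪ B) = {6, 7, 10}
Verification via A' ∩ B': A' = {4, 5, 6, 7, 8, 9, 10}, B' = {1, 2, 3, 6, 7, 10, 11}
A' ∩ B' = {6, 7, 10} ✓

{6, 7, 10}


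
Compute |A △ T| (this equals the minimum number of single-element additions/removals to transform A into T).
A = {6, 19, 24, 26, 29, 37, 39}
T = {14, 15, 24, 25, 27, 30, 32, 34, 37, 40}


Set A = {6, 19, 24, 26, 29, 37, 39}
Set T = {14, 15, 24, 25, 27, 30, 32, 34, 37, 40}
Elements to remove from A (in A, not in T): {6, 19, 26, 29, 39} → 5 removals
Elements to add to A (in T, not in A): {14, 15, 25, 27, 30, 32, 34, 40} → 8 additions
Total edits = 5 + 8 = 13

13


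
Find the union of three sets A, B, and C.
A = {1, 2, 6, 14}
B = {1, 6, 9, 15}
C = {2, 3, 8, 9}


Set A = {1, 2, 6, 14}
Set B = {1, 6, 9, 15}
Set C = {2, 3, 8, 9}
First, A ∪ B = {1, 2, 6, 9, 14, 15}
Then, (A ∪ B) ∪ C = {1, 2, 3, 6, 8, 9, 14, 15}

{1, 2, 3, 6, 8, 9, 14, 15}


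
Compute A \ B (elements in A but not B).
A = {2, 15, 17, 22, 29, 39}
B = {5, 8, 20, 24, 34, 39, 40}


Set A = {2, 15, 17, 22, 29, 39}
Set B = {5, 8, 20, 24, 34, 39, 40}
A \ B includes elements in A that are not in B.
Check each element of A:
2 (not in B, keep), 15 (not in B, keep), 17 (not in B, keep), 22 (not in B, keep), 29 (not in B, keep), 39 (in B, remove)
A \ B = {2, 15, 17, 22, 29}

{2, 15, 17, 22, 29}


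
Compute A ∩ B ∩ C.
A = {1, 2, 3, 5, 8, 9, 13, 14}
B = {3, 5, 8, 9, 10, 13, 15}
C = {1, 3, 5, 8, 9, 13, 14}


Set A = {1, 2, 3, 5, 8, 9, 13, 14}
Set B = {3, 5, 8, 9, 10, 13, 15}
Set C = {1, 3, 5, 8, 9, 13, 14}
First, A ∩ B = {3, 5, 8, 9, 13}
Then, (A ∩ B) ∩ C = {3, 5, 8, 9, 13}

{3, 5, 8, 9, 13}


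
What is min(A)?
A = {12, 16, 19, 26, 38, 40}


Set A = {12, 16, 19, 26, 38, 40}
Elements in ascending order: 12, 16, 19, 26, 38, 40
The smallest element is 12.

12


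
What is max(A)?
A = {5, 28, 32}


Set A = {5, 28, 32}
Elements in ascending order: 5, 28, 32
The largest element is 32.

32


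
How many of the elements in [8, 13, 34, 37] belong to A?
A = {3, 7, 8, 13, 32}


Set A = {3, 7, 8, 13, 32}
Candidates: [8, 13, 34, 37]
Check each candidate:
8 ∈ A, 13 ∈ A, 34 ∉ A, 37 ∉ A
Count of candidates in A: 2

2


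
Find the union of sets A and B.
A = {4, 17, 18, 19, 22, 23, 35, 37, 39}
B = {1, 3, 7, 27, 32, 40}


Set A = {4, 17, 18, 19, 22, 23, 35, 37, 39}
Set B = {1, 3, 7, 27, 32, 40}
A ∪ B includes all elements in either set.
Elements from A: {4, 17, 18, 19, 22, 23, 35, 37, 39}
Elements from B not already included: {1, 3, 7, 27, 32, 40}
A ∪ B = {1, 3, 4, 7, 17, 18, 19, 22, 23, 27, 32, 35, 37, 39, 40}

{1, 3, 4, 7, 17, 18, 19, 22, 23, 27, 32, 35, 37, 39, 40}


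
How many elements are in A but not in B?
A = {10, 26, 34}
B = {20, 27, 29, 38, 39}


Set A = {10, 26, 34}
Set B = {20, 27, 29, 38, 39}
A \ B = {10, 26, 34}
|A \ B| = 3

3


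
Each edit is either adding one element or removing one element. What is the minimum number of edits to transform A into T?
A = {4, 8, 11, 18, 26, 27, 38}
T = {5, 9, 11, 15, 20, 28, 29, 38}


Set A = {4, 8, 11, 18, 26, 27, 38}
Set T = {5, 9, 11, 15, 20, 28, 29, 38}
Elements to remove from A (in A, not in T): {4, 8, 18, 26, 27} → 5 removals
Elements to add to A (in T, not in A): {5, 9, 15, 20, 28, 29} → 6 additions
Total edits = 5 + 6 = 11

11


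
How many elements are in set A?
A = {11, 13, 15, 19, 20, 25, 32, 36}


Set A = {11, 13, 15, 19, 20, 25, 32, 36}
Listing elements: 11, 13, 15, 19, 20, 25, 32, 36
Counting: 8 elements
|A| = 8

8


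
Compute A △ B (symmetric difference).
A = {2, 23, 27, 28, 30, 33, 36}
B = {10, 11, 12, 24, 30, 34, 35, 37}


Set A = {2, 23, 27, 28, 30, 33, 36}
Set B = {10, 11, 12, 24, 30, 34, 35, 37}
A △ B = (A \ B) ∪ (B \ A)
Elements in A but not B: {2, 23, 27, 28, 33, 36}
Elements in B but not A: {10, 11, 12, 24, 34, 35, 37}
A △ B = {2, 10, 11, 12, 23, 24, 27, 28, 33, 34, 35, 36, 37}

{2, 10, 11, 12, 23, 24, 27, 28, 33, 34, 35, 36, 37}


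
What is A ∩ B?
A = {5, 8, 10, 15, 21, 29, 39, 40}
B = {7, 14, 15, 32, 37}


Set A = {5, 8, 10, 15, 21, 29, 39, 40}
Set B = {7, 14, 15, 32, 37}
A ∩ B includes only elements in both sets.
Check each element of A against B:
5 ✗, 8 ✗, 10 ✗, 15 ✓, 21 ✗, 29 ✗, 39 ✗, 40 ✗
A ∩ B = {15}

{15}


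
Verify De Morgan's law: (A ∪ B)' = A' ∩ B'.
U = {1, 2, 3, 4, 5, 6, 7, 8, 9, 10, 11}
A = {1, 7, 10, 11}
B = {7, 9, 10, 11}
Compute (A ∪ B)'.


U = {1, 2, 3, 4, 5, 6, 7, 8, 9, 10, 11}
A = {1, 7, 10, 11}, B = {7, 9, 10, 11}
A ∪ B = {1, 7, 9, 10, 11}
(A ∪ B)' = U \ (A ∪ B) = {2, 3, 4, 5, 6, 8}
Verification via A' ∩ B': A' = {2, 3, 4, 5, 6, 8, 9}, B' = {1, 2, 3, 4, 5, 6, 8}
A' ∩ B' = {2, 3, 4, 5, 6, 8} ✓

{2, 3, 4, 5, 6, 8}


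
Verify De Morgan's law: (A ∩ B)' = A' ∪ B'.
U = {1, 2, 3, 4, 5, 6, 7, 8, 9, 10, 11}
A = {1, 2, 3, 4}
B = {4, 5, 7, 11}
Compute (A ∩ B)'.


U = {1, 2, 3, 4, 5, 6, 7, 8, 9, 10, 11}
A = {1, 2, 3, 4}, B = {4, 5, 7, 11}
A ∩ B = {4}
(A ∩ B)' = U \ (A ∩ B) = {1, 2, 3, 5, 6, 7, 8, 9, 10, 11}
Verification via A' ∪ B': A' = {5, 6, 7, 8, 9, 10, 11}, B' = {1, 2, 3, 6, 8, 9, 10}
A' ∪ B' = {1, 2, 3, 5, 6, 7, 8, 9, 10, 11} ✓

{1, 2, 3, 5, 6, 7, 8, 9, 10, 11}


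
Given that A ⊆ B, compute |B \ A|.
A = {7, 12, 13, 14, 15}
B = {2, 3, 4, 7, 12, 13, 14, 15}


Set A = {7, 12, 13, 14, 15}, |A| = 5
Set B = {2, 3, 4, 7, 12, 13, 14, 15}, |B| = 8
Since A ⊆ B: B \ A = {2, 3, 4}
|B| - |A| = 8 - 5 = 3

3


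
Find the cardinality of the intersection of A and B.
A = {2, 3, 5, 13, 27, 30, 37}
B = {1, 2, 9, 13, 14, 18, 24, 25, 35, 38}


Set A = {2, 3, 5, 13, 27, 30, 37}
Set B = {1, 2, 9, 13, 14, 18, 24, 25, 35, 38}
A ∩ B = {2, 13}
|A ∩ B| = 2

2


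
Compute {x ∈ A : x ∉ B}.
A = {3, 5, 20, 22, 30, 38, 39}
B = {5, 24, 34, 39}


Set A = {3, 5, 20, 22, 30, 38, 39}
Set B = {5, 24, 34, 39}
Check each element of A against B:
3 ∉ B (include), 5 ∈ B, 20 ∉ B (include), 22 ∉ B (include), 30 ∉ B (include), 38 ∉ B (include), 39 ∈ B
Elements of A not in B: {3, 20, 22, 30, 38}

{3, 20, 22, 30, 38}


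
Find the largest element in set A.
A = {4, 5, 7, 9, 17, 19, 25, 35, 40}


Set A = {4, 5, 7, 9, 17, 19, 25, 35, 40}
Elements in ascending order: 4, 5, 7, 9, 17, 19, 25, 35, 40
The largest element is 40.

40


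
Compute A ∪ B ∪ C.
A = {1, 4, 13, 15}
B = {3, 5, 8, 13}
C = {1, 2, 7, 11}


Set A = {1, 4, 13, 15}
Set B = {3, 5, 8, 13}
Set C = {1, 2, 7, 11}
First, A ∪ B = {1, 3, 4, 5, 8, 13, 15}
Then, (A ∪ B) ∪ C = {1, 2, 3, 4, 5, 7, 8, 11, 13, 15}

{1, 2, 3, 4, 5, 7, 8, 11, 13, 15}


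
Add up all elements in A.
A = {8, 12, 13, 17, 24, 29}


Set A = {8, 12, 13, 17, 24, 29}
Sum = 8 + 12 + 13 + 17 + 24 + 29 = 103

103


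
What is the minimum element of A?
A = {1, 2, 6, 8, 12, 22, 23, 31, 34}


Set A = {1, 2, 6, 8, 12, 22, 23, 31, 34}
Elements in ascending order: 1, 2, 6, 8, 12, 22, 23, 31, 34
The smallest element is 1.

1


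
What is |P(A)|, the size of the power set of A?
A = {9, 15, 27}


Set A = {9, 15, 27}
|A| = 3
The power set P(A) contains all subsets of A.
|P(A)| = 2^|A| = 2^3 = 8

8


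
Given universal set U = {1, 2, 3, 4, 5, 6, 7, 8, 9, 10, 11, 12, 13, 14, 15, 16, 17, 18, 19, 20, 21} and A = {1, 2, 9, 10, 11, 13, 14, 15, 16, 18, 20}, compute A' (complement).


Universal set U = {1, 2, 3, 4, 5, 6, 7, 8, 9, 10, 11, 12, 13, 14, 15, 16, 17, 18, 19, 20, 21}
Set A = {1, 2, 9, 10, 11, 13, 14, 15, 16, 18, 20}
A' = U \ A = elements in U but not in A
Checking each element of U:
1 (in A, exclude), 2 (in A, exclude), 3 (not in A, include), 4 (not in A, include), 5 (not in A, include), 6 (not in A, include), 7 (not in A, include), 8 (not in A, include), 9 (in A, exclude), 10 (in A, exclude), 11 (in A, exclude), 12 (not in A, include), 13 (in A, exclude), 14 (in A, exclude), 15 (in A, exclude), 16 (in A, exclude), 17 (not in A, include), 18 (in A, exclude), 19 (not in A, include), 20 (in A, exclude), 21 (not in A, include)
A' = {3, 4, 5, 6, 7, 8, 12, 17, 19, 21}

{3, 4, 5, 6, 7, 8, 12, 17, 19, 21}


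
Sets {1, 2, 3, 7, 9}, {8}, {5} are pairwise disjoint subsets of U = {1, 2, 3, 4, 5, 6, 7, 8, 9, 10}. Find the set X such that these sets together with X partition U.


U = {1, 2, 3, 4, 5, 6, 7, 8, 9, 10}
Shown blocks: {1, 2, 3, 7, 9}, {8}, {5}
A partition's blocks are pairwise disjoint and cover U, so the missing block = U \ (union of shown blocks).
Union of shown blocks: {1, 2, 3, 5, 7, 8, 9}
Missing block = U \ (union) = {4, 6, 10}

{4, 6, 10}


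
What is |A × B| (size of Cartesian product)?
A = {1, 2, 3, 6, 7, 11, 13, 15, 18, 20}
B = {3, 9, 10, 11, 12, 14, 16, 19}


Set A = {1, 2, 3, 6, 7, 11, 13, 15, 18, 20} has 10 elements.
Set B = {3, 9, 10, 11, 12, 14, 16, 19} has 8 elements.
|A × B| = |A| × |B| = 10 × 8 = 80

80


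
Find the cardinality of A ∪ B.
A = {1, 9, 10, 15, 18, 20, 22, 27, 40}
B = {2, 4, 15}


Set A = {1, 9, 10, 15, 18, 20, 22, 27, 40}, |A| = 9
Set B = {2, 4, 15}, |B| = 3
A ∩ B = {15}, |A ∩ B| = 1
|A ∪ B| = |A| + |B| - |A ∩ B| = 9 + 3 - 1 = 11

11


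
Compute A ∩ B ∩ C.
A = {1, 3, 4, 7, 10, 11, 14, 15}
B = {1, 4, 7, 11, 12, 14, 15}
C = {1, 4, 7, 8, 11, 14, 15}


Set A = {1, 3, 4, 7, 10, 11, 14, 15}
Set B = {1, 4, 7, 11, 12, 14, 15}
Set C = {1, 4, 7, 8, 11, 14, 15}
First, A ∩ B = {1, 4, 7, 11, 14, 15}
Then, (A ∩ B) ∩ C = {1, 4, 7, 11, 14, 15}

{1, 4, 7, 11, 14, 15}


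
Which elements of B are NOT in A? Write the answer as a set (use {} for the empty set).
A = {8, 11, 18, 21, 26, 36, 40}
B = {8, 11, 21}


Set A = {8, 11, 18, 21, 26, 36, 40}
Set B = {8, 11, 21}
Check each element of B against A:
8 ∈ A, 11 ∈ A, 21 ∈ A
Elements of B not in A: {}

{}


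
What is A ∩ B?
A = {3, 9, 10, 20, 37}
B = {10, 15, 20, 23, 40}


Set A = {3, 9, 10, 20, 37}
Set B = {10, 15, 20, 23, 40}
A ∩ B includes only elements in both sets.
Check each element of A against B:
3 ✗, 9 ✗, 10 ✓, 20 ✓, 37 ✗
A ∩ B = {10, 20}

{10, 20}


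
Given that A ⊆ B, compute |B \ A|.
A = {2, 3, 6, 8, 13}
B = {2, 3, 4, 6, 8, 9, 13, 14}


Set A = {2, 3, 6, 8, 13}, |A| = 5
Set B = {2, 3, 4, 6, 8, 9, 13, 14}, |B| = 8
Since A ⊆ B: B \ A = {4, 9, 14}
|B| - |A| = 8 - 5 = 3

3


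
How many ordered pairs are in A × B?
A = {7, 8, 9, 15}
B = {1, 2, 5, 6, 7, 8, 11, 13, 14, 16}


Set A = {7, 8, 9, 15} has 4 elements.
Set B = {1, 2, 5, 6, 7, 8, 11, 13, 14, 16} has 10 elements.
|A × B| = |A| × |B| = 4 × 10 = 40

40


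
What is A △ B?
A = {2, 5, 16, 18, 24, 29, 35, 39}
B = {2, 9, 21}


Set A = {2, 5, 16, 18, 24, 29, 35, 39}
Set B = {2, 9, 21}
A △ B = (A \ B) ∪ (B \ A)
Elements in A but not B: {5, 16, 18, 24, 29, 35, 39}
Elements in B but not A: {9, 21}
A △ B = {5, 9, 16, 18, 21, 24, 29, 35, 39}

{5, 9, 16, 18, 21, 24, 29, 35, 39}


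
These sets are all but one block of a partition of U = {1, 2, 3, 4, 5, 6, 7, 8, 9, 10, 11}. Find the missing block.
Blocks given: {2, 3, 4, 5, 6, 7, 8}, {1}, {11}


U = {1, 2, 3, 4, 5, 6, 7, 8, 9, 10, 11}
Shown blocks: {2, 3, 4, 5, 6, 7, 8}, {1}, {11}
A partition's blocks are pairwise disjoint and cover U, so the missing block = U \ (union of shown blocks).
Union of shown blocks: {1, 2, 3, 4, 5, 6, 7, 8, 11}
Missing block = U \ (union) = {9, 10}

{9, 10}


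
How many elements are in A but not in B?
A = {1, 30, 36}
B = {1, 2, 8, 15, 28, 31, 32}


Set A = {1, 30, 36}
Set B = {1, 2, 8, 15, 28, 31, 32}
A \ B = {30, 36}
|A \ B| = 2

2


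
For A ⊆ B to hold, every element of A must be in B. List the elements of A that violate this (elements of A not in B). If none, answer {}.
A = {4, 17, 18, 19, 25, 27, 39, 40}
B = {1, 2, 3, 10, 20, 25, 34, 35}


Set A = {4, 17, 18, 19, 25, 27, 39, 40}
Set B = {1, 2, 3, 10, 20, 25, 34, 35}
Check each element of A against B:
4 ∉ B (include), 17 ∉ B (include), 18 ∉ B (include), 19 ∉ B (include), 25 ∈ B, 27 ∉ B (include), 39 ∉ B (include), 40 ∉ B (include)
Elements of A not in B: {4, 17, 18, 19, 27, 39, 40}

{4, 17, 18, 19, 27, 39, 40}


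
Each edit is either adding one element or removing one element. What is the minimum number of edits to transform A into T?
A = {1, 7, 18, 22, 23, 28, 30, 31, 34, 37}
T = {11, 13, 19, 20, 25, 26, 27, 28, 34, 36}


Set A = {1, 7, 18, 22, 23, 28, 30, 31, 34, 37}
Set T = {11, 13, 19, 20, 25, 26, 27, 28, 34, 36}
Elements to remove from A (in A, not in T): {1, 7, 18, 22, 23, 30, 31, 37} → 8 removals
Elements to add to A (in T, not in A): {11, 13, 19, 20, 25, 26, 27, 36} → 8 additions
Total edits = 8 + 8 = 16

16


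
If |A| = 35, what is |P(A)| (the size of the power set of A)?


The set has 35 elements.
The power set contains all possible subsets.
|P(A)| = 2^|A| = 2^35 = 34359738368

34359738368


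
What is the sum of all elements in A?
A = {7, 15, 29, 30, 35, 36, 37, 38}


Set A = {7, 15, 29, 30, 35, 36, 37, 38}
Sum = 7 + 15 + 29 + 30 + 35 + 36 + 37 + 38 = 227

227


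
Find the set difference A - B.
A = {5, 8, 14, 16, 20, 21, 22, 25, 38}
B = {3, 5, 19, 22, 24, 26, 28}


Set A = {5, 8, 14, 16, 20, 21, 22, 25, 38}
Set B = {3, 5, 19, 22, 24, 26, 28}
A \ B includes elements in A that are not in B.
Check each element of A:
5 (in B, remove), 8 (not in B, keep), 14 (not in B, keep), 16 (not in B, keep), 20 (not in B, keep), 21 (not in B, keep), 22 (in B, remove), 25 (not in B, keep), 38 (not in B, keep)
A \ B = {8, 14, 16, 20, 21, 25, 38}

{8, 14, 16, 20, 21, 25, 38}


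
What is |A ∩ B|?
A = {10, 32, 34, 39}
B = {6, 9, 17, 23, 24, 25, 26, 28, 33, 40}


Set A = {10, 32, 34, 39}
Set B = {6, 9, 17, 23, 24, 25, 26, 28, 33, 40}
A ∩ B = {}
|A ∩ B| = 0

0


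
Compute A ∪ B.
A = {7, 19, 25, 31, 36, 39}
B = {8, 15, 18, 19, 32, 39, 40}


Set A = {7, 19, 25, 31, 36, 39}
Set B = {8, 15, 18, 19, 32, 39, 40}
A ∪ B includes all elements in either set.
Elements from A: {7, 19, 25, 31, 36, 39}
Elements from B not already included: {8, 15, 18, 32, 40}
A ∪ B = {7, 8, 15, 18, 19, 25, 31, 32, 36, 39, 40}

{7, 8, 15, 18, 19, 25, 31, 32, 36, 39, 40}


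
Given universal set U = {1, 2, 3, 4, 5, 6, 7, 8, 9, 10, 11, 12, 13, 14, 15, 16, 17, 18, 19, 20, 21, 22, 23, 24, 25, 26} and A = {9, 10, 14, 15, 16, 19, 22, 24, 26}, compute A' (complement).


Universal set U = {1, 2, 3, 4, 5, 6, 7, 8, 9, 10, 11, 12, 13, 14, 15, 16, 17, 18, 19, 20, 21, 22, 23, 24, 25, 26}
Set A = {9, 10, 14, 15, 16, 19, 22, 24, 26}
A' = U \ A = elements in U but not in A
Checking each element of U:
1 (not in A, include), 2 (not in A, include), 3 (not in A, include), 4 (not in A, include), 5 (not in A, include), 6 (not in A, include), 7 (not in A, include), 8 (not in A, include), 9 (in A, exclude), 10 (in A, exclude), 11 (not in A, include), 12 (not in A, include), 13 (not in A, include), 14 (in A, exclude), 15 (in A, exclude), 16 (in A, exclude), 17 (not in A, include), 18 (not in A, include), 19 (in A, exclude), 20 (not in A, include), 21 (not in A, include), 22 (in A, exclude), 23 (not in A, include), 24 (in A, exclude), 25 (not in A, include), 26 (in A, exclude)
A' = {1, 2, 3, 4, 5, 6, 7, 8, 11, 12, 13, 17, 18, 20, 21, 23, 25}

{1, 2, 3, 4, 5, 6, 7, 8, 11, 12, 13, 17, 18, 20, 21, 23, 25}


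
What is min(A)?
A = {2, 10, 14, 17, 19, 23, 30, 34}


Set A = {2, 10, 14, 17, 19, 23, 30, 34}
Elements in ascending order: 2, 10, 14, 17, 19, 23, 30, 34
The smallest element is 2.

2


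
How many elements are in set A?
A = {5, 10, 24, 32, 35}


Set A = {5, 10, 24, 32, 35}
Listing elements: 5, 10, 24, 32, 35
Counting: 5 elements
|A| = 5

5


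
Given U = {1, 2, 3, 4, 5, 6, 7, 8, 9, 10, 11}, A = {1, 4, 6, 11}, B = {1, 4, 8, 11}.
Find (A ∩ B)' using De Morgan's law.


U = {1, 2, 3, 4, 5, 6, 7, 8, 9, 10, 11}
A = {1, 4, 6, 11}, B = {1, 4, 8, 11}
A ∩ B = {1, 4, 11}
(A ∩ B)' = U \ (A ∩ B) = {2, 3, 5, 6, 7, 8, 9, 10}
Verification via A' ∪ B': A' = {2, 3, 5, 7, 8, 9, 10}, B' = {2, 3, 5, 6, 7, 9, 10}
A' ∪ B' = {2, 3, 5, 6, 7, 8, 9, 10} ✓

{2, 3, 5, 6, 7, 8, 9, 10}


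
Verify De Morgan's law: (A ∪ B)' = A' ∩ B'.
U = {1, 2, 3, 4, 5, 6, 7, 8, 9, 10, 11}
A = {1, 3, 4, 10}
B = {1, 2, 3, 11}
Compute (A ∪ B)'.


U = {1, 2, 3, 4, 5, 6, 7, 8, 9, 10, 11}
A = {1, 3, 4, 10}, B = {1, 2, 3, 11}
A ∪ B = {1, 2, 3, 4, 10, 11}
(A ∪ B)' = U \ (A ∪ B) = {5, 6, 7, 8, 9}
Verification via A' ∩ B': A' = {2, 5, 6, 7, 8, 9, 11}, B' = {4, 5, 6, 7, 8, 9, 10}
A' ∩ B' = {5, 6, 7, 8, 9} ✓

{5, 6, 7, 8, 9}


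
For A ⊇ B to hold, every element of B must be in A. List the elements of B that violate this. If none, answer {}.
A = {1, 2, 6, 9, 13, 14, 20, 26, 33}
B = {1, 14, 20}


Set A = {1, 2, 6, 9, 13, 14, 20, 26, 33}
Set B = {1, 14, 20}
Check each element of B against A:
1 ∈ A, 14 ∈ A, 20 ∈ A
Elements of B not in A: {}

{}


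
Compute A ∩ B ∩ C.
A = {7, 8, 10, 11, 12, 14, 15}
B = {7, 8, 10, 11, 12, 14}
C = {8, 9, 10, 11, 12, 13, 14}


Set A = {7, 8, 10, 11, 12, 14, 15}
Set B = {7, 8, 10, 11, 12, 14}
Set C = {8, 9, 10, 11, 12, 13, 14}
First, A ∩ B = {7, 8, 10, 11, 12, 14}
Then, (A ∩ B) ∩ C = {8, 10, 11, 12, 14}

{8, 10, 11, 12, 14}


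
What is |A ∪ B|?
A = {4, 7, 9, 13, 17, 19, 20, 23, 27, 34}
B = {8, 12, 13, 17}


Set A = {4, 7, 9, 13, 17, 19, 20, 23, 27, 34}, |A| = 10
Set B = {8, 12, 13, 17}, |B| = 4
A ∩ B = {13, 17}, |A ∩ B| = 2
|A ∪ B| = |A| + |B| - |A ∩ B| = 10 + 4 - 2 = 12

12


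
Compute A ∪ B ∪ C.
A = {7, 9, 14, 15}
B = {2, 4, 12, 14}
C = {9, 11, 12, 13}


Set A = {7, 9, 14, 15}
Set B = {2, 4, 12, 14}
Set C = {9, 11, 12, 13}
First, A ∪ B = {2, 4, 7, 9, 12, 14, 15}
Then, (A ∪ B) ∪ C = {2, 4, 7, 9, 11, 12, 13, 14, 15}

{2, 4, 7, 9, 11, 12, 13, 14, 15}


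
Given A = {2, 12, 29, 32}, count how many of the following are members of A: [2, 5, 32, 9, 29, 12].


Set A = {2, 12, 29, 32}
Candidates: [2, 5, 32, 9, 29, 12]
Check each candidate:
2 ∈ A, 5 ∉ A, 32 ∈ A, 9 ∉ A, 29 ∈ A, 12 ∈ A
Count of candidates in A: 4

4


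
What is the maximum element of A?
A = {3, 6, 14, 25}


Set A = {3, 6, 14, 25}
Elements in ascending order: 3, 6, 14, 25
The largest element is 25.

25


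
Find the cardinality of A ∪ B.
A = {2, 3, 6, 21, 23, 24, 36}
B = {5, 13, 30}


Set A = {2, 3, 6, 21, 23, 24, 36}, |A| = 7
Set B = {5, 13, 30}, |B| = 3
A ∩ B = {}, |A ∩ B| = 0
|A ∪ B| = |A| + |B| - |A ∩ B| = 7 + 3 - 0 = 10

10


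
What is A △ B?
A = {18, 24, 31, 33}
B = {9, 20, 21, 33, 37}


Set A = {18, 24, 31, 33}
Set B = {9, 20, 21, 33, 37}
A △ B = (A \ B) ∪ (B \ A)
Elements in A but not B: {18, 24, 31}
Elements in B but not A: {9, 20, 21, 37}
A △ B = {9, 18, 20, 21, 24, 31, 37}

{9, 18, 20, 21, 24, 31, 37}


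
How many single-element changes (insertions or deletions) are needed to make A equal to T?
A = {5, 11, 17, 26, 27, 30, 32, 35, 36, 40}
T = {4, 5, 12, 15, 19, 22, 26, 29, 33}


Set A = {5, 11, 17, 26, 27, 30, 32, 35, 36, 40}
Set T = {4, 5, 12, 15, 19, 22, 26, 29, 33}
Elements to remove from A (in A, not in T): {11, 17, 27, 30, 32, 35, 36, 40} → 8 removals
Elements to add to A (in T, not in A): {4, 12, 15, 19, 22, 29, 33} → 7 additions
Total edits = 8 + 7 = 15

15


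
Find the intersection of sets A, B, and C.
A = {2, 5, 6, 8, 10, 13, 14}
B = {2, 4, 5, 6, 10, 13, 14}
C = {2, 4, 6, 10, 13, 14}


Set A = {2, 5, 6, 8, 10, 13, 14}
Set B = {2, 4, 5, 6, 10, 13, 14}
Set C = {2, 4, 6, 10, 13, 14}
First, A ∩ B = {2, 5, 6, 10, 13, 14}
Then, (A ∩ B) ∩ C = {2, 6, 10, 13, 14}

{2, 6, 10, 13, 14}


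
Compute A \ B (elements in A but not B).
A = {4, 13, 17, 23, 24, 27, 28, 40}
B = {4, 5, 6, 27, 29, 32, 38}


Set A = {4, 13, 17, 23, 24, 27, 28, 40}
Set B = {4, 5, 6, 27, 29, 32, 38}
A \ B includes elements in A that are not in B.
Check each element of A:
4 (in B, remove), 13 (not in B, keep), 17 (not in B, keep), 23 (not in B, keep), 24 (not in B, keep), 27 (in B, remove), 28 (not in B, keep), 40 (not in B, keep)
A \ B = {13, 17, 23, 24, 28, 40}

{13, 17, 23, 24, 28, 40}


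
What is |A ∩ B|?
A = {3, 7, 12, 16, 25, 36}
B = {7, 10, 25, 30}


Set A = {3, 7, 12, 16, 25, 36}
Set B = {7, 10, 25, 30}
A ∩ B = {7, 25}
|A ∩ B| = 2

2


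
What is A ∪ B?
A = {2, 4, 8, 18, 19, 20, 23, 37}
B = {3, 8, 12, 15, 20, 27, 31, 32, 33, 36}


Set A = {2, 4, 8, 18, 19, 20, 23, 37}
Set B = {3, 8, 12, 15, 20, 27, 31, 32, 33, 36}
A ∪ B includes all elements in either set.
Elements from A: {2, 4, 8, 18, 19, 20, 23, 37}
Elements from B not already included: {3, 12, 15, 27, 31, 32, 33, 36}
A ∪ B = {2, 3, 4, 8, 12, 15, 18, 19, 20, 23, 27, 31, 32, 33, 36, 37}

{2, 3, 4, 8, 12, 15, 18, 19, 20, 23, 27, 31, 32, 33, 36, 37}


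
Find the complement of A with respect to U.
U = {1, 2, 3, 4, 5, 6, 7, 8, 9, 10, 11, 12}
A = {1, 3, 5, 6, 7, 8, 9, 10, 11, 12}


Universal set U = {1, 2, 3, 4, 5, 6, 7, 8, 9, 10, 11, 12}
Set A = {1, 3, 5, 6, 7, 8, 9, 10, 11, 12}
A' = U \ A = elements in U but not in A
Checking each element of U:
1 (in A, exclude), 2 (not in A, include), 3 (in A, exclude), 4 (not in A, include), 5 (in A, exclude), 6 (in A, exclude), 7 (in A, exclude), 8 (in A, exclude), 9 (in A, exclude), 10 (in A, exclude), 11 (in A, exclude), 12 (in A, exclude)
A' = {2, 4}

{2, 4}


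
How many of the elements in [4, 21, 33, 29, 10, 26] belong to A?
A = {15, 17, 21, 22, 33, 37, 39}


Set A = {15, 17, 21, 22, 33, 37, 39}
Candidates: [4, 21, 33, 29, 10, 26]
Check each candidate:
4 ∉ A, 21 ∈ A, 33 ∈ A, 29 ∉ A, 10 ∉ A, 26 ∉ A
Count of candidates in A: 2

2


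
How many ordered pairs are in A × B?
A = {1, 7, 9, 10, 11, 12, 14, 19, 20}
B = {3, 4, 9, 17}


Set A = {1, 7, 9, 10, 11, 12, 14, 19, 20} has 9 elements.
Set B = {3, 4, 9, 17} has 4 elements.
|A × B| = |A| × |B| = 9 × 4 = 36

36


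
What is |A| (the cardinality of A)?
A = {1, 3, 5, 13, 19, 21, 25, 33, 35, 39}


Set A = {1, 3, 5, 13, 19, 21, 25, 33, 35, 39}
Listing elements: 1, 3, 5, 13, 19, 21, 25, 33, 35, 39
Counting: 10 elements
|A| = 10

10


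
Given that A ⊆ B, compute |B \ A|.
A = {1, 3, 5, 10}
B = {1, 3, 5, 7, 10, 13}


Set A = {1, 3, 5, 10}, |A| = 4
Set B = {1, 3, 5, 7, 10, 13}, |B| = 6
Since A ⊆ B: B \ A = {7, 13}
|B| - |A| = 6 - 4 = 2

2


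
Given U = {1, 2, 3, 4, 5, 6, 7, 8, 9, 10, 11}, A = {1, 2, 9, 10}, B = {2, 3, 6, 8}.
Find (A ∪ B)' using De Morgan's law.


U = {1, 2, 3, 4, 5, 6, 7, 8, 9, 10, 11}
A = {1, 2, 9, 10}, B = {2, 3, 6, 8}
A ∪ B = {1, 2, 3, 6, 8, 9, 10}
(A ∪ B)' = U \ (A ∪ B) = {4, 5, 7, 11}
Verification via A' ∩ B': A' = {3, 4, 5, 6, 7, 8, 11}, B' = {1, 4, 5, 7, 9, 10, 11}
A' ∩ B' = {4, 5, 7, 11} ✓

{4, 5, 7, 11}


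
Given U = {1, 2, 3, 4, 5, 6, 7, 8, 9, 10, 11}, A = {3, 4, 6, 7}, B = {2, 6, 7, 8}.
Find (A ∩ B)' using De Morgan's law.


U = {1, 2, 3, 4, 5, 6, 7, 8, 9, 10, 11}
A = {3, 4, 6, 7}, B = {2, 6, 7, 8}
A ∩ B = {6, 7}
(A ∩ B)' = U \ (A ∩ B) = {1, 2, 3, 4, 5, 8, 9, 10, 11}
Verification via A' ∪ B': A' = {1, 2, 5, 8, 9, 10, 11}, B' = {1, 3, 4, 5, 9, 10, 11}
A' ∪ B' = {1, 2, 3, 4, 5, 8, 9, 10, 11} ✓

{1, 2, 3, 4, 5, 8, 9, 10, 11}


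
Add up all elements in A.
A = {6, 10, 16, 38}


Set A = {6, 10, 16, 38}
Sum = 6 + 10 + 16 + 38 = 70

70


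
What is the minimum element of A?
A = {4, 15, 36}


Set A = {4, 15, 36}
Elements in ascending order: 4, 15, 36
The smallest element is 4.

4


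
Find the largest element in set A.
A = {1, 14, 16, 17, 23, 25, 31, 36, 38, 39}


Set A = {1, 14, 16, 17, 23, 25, 31, 36, 38, 39}
Elements in ascending order: 1, 14, 16, 17, 23, 25, 31, 36, 38, 39
The largest element is 39.

39


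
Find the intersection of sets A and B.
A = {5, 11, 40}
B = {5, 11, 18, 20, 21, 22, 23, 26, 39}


Set A = {5, 11, 40}
Set B = {5, 11, 18, 20, 21, 22, 23, 26, 39}
A ∩ B includes only elements in both sets.
Check each element of A against B:
5 ✓, 11 ✓, 40 ✗
A ∩ B = {5, 11}

{5, 11}


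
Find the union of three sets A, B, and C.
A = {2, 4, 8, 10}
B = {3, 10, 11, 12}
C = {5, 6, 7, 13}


Set A = {2, 4, 8, 10}
Set B = {3, 10, 11, 12}
Set C = {5, 6, 7, 13}
First, A ∪ B = {2, 3, 4, 8, 10, 11, 12}
Then, (A ∪ B) ∪ C = {2, 3, 4, 5, 6, 7, 8, 10, 11, 12, 13}

{2, 3, 4, 5, 6, 7, 8, 10, 11, 12, 13}


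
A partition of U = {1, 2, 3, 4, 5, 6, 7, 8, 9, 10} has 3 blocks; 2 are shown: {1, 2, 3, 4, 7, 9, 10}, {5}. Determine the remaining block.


U = {1, 2, 3, 4, 5, 6, 7, 8, 9, 10}
Shown blocks: {1, 2, 3, 4, 7, 9, 10}, {5}
A partition's blocks are pairwise disjoint and cover U, so the missing block = U \ (union of shown blocks).
Union of shown blocks: {1, 2, 3, 4, 5, 7, 9, 10}
Missing block = U \ (union) = {6, 8}

{6, 8}


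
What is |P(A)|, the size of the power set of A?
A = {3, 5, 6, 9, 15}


Set A = {3, 5, 6, 9, 15}
|A| = 5
The power set P(A) contains all subsets of A.
|P(A)| = 2^|A| = 2^5 = 32

32


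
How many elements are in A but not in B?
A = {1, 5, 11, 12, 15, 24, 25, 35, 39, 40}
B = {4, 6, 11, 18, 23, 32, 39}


Set A = {1, 5, 11, 12, 15, 24, 25, 35, 39, 40}
Set B = {4, 6, 11, 18, 23, 32, 39}
A \ B = {1, 5, 12, 15, 24, 25, 35, 40}
|A \ B| = 8

8


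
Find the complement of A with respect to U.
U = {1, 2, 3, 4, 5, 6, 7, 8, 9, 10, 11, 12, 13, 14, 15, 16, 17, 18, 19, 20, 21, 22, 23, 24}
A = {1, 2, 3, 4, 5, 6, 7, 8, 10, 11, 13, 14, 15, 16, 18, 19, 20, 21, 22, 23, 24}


Universal set U = {1, 2, 3, 4, 5, 6, 7, 8, 9, 10, 11, 12, 13, 14, 15, 16, 17, 18, 19, 20, 21, 22, 23, 24}
Set A = {1, 2, 3, 4, 5, 6, 7, 8, 10, 11, 13, 14, 15, 16, 18, 19, 20, 21, 22, 23, 24}
A' = U \ A = elements in U but not in A
Checking each element of U:
1 (in A, exclude), 2 (in A, exclude), 3 (in A, exclude), 4 (in A, exclude), 5 (in A, exclude), 6 (in A, exclude), 7 (in A, exclude), 8 (in A, exclude), 9 (not in A, include), 10 (in A, exclude), 11 (in A, exclude), 12 (not in A, include), 13 (in A, exclude), 14 (in A, exclude), 15 (in A, exclude), 16 (in A, exclude), 17 (not in A, include), 18 (in A, exclude), 19 (in A, exclude), 20 (in A, exclude), 21 (in A, exclude), 22 (in A, exclude), 23 (in A, exclude), 24 (in A, exclude)
A' = {9, 12, 17}

{9, 12, 17}


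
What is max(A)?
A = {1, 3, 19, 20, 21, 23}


Set A = {1, 3, 19, 20, 21, 23}
Elements in ascending order: 1, 3, 19, 20, 21, 23
The largest element is 23.

23


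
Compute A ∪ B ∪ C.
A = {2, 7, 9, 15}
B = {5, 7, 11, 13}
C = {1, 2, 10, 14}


Set A = {2, 7, 9, 15}
Set B = {5, 7, 11, 13}
Set C = {1, 2, 10, 14}
First, A ∪ B = {2, 5, 7, 9, 11, 13, 15}
Then, (A ∪ B) ∪ C = {1, 2, 5, 7, 9, 10, 11, 13, 14, 15}

{1, 2, 5, 7, 9, 10, 11, 13, 14, 15}


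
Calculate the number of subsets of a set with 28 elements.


The set has 28 elements.
The power set contains all possible subsets.
|P(A)| = 2^|A| = 2^28 = 268435456

268435456
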